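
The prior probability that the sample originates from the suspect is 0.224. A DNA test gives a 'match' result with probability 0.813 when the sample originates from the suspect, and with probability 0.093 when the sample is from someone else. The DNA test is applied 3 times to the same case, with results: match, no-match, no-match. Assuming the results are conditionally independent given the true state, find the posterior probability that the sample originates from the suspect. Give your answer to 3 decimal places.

Posterior P(H) ≈ 0.097

Let H be the event that the sample originates from the suspect; start with P(H) = 0.224. P('match'|H) = 0.813, P('match'|¬H) = 0.093.
Update on result 1 ('match'): P(H) ← 0.813·0.2240 / (0.813·0.2240 + 0.093·0.7760) = 0.18211/0.25428 = 0.7162.
Update on result 2 ('no-match'): P(H) ← 0.187·0.7162 / (0.187·0.7162 + 0.907·0.2838) = 0.13393/0.39135 = 0.3422.
Update on result 3 ('no-match'): P(H) ← 0.187·0.3422 / (0.187·0.3422 + 0.907·0.6578) = 0.063995/0.66060 = 0.0969.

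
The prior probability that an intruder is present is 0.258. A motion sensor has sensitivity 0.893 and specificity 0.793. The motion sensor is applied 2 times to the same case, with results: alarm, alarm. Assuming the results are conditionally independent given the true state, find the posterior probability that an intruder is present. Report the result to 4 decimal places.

Let H be the event that an intruder is present; start with P(H) = 0.258. P('alarm'|H) = 0.893, P('alarm'|¬H) = 0.207.
Update on result 1 ('alarm'): P(H) ← 0.893·0.2580 / (0.893·0.2580 + 0.207·0.7420) = 0.23039/0.38399 = 0.6000.
Update on result 2 ('alarm'): P(H) ← 0.893·0.6000 / (0.893·0.6000 + 0.207·0.4000) = 0.53580/0.61860 = 0.8662.

Posterior P(H) ≈ 0.8662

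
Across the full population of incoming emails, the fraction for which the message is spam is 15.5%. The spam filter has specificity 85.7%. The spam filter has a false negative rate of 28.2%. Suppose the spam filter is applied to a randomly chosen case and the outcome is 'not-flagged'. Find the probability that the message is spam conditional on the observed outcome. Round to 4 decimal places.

Write H for 'the message is spam'. Prior odds H:¬H = 0.155/0.845 = 0.18343. For the 'not-flagged' outcome, the likelihood ratio is 0.282/0.857 = 0.32905.
Posterior odds = 0.18343 × 0.32905 = 0.060359, so P(H|E) = 0.060359/(1+0.060359) = 0.0569.

P(H | E) ≈ 0.0569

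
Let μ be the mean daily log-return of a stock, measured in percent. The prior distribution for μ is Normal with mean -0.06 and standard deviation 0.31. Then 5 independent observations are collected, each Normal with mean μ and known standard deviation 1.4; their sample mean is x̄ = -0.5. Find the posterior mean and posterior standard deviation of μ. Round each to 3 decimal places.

Posterior mean ≈ -0.147; posterior SD ≈ 0.278

With known σ, the Normal prior is conjugate. Weight on the data is w = (n/σ²)/(n/σ² + 1/τ₀²) = 2.55102/(2.55102+10.4058) = 0.19689.
Posterior mean = w·x̄ + (1−w)·μ₀ = 0.19689·-0.5 + 0.80311·-0.06 = -0.147. Posterior variance = 1/(2.55102+10.4058) = 0.0771793, so SD = 0.278.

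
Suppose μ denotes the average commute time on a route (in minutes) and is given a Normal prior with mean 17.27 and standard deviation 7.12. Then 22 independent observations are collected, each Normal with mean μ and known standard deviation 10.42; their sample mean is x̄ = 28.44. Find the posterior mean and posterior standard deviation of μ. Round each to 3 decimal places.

Prior precision 1/τ₀² = 1/7.12² = 0.0197260; data precision n/σ² = 22/10.42² = 0.202622.
Posterior precision = 0.0197260 + 0.202622 = 0.222348, giving posterior SD = 1/√0.222348 = 2.121.
Posterior mean = (0.0197260·17.27 + 0.202622·28.44) / 0.222348 = 27.449.

Posterior mean ≈ 27.449; posterior SD ≈ 2.121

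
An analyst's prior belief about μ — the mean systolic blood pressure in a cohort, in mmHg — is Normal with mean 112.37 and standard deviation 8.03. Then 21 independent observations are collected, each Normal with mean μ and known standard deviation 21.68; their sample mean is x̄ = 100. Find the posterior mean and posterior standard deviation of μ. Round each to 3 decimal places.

With known σ, the Normal prior is conjugate. Weight on the data is w = (n/σ²)/(n/σ² + 1/τ₀²) = 0.0446787/(0.0446787+0.0155085) = 0.74233.
Posterior mean = w·x̄ + (1−w)·μ₀ = 0.74233·100 + 0.25767·112.37 = 103.187. Posterior variance = 1/(0.0446787+0.0155085) = 16.6148, so SD = 4.076.

Posterior mean ≈ 103.187; posterior SD ≈ 4.076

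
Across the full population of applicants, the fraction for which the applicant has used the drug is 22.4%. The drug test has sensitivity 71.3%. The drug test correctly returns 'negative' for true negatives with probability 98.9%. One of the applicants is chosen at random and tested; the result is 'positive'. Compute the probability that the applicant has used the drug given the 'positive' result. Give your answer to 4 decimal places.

P(H | E) ≈ 0.9493

Write H for 'the applicant has used the drug'. Prior odds H:¬H = 0.224/0.776 = 0.28866. For the 'positive' outcome, the likelihood ratio is 0.713/0.011 = 64.818.
Posterior odds = 0.28866 × 64.818 = 18.710, so P(H|E) = 18.710/(1+18.710) = 0.9493.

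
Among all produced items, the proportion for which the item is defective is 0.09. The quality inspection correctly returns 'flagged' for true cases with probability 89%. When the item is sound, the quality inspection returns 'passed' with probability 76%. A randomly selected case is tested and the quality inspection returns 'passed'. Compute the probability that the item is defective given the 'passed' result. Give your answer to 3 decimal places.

Let H be the event that the item is defective. P(H) = 0.09, so P(¬H) = 0.91. With E the 'passed' result, P(E|H) = 0.11 and P(E|¬H) = 0.76.
P(E) = 0.11·0.09 + 0.76·0.91 = 0.0099000 + 0.69160 = 0.70150.
By Bayes' theorem, P(H|E) = 0.0099000 / 0.70150 = 0.014.

P(H | E) ≈ 0.014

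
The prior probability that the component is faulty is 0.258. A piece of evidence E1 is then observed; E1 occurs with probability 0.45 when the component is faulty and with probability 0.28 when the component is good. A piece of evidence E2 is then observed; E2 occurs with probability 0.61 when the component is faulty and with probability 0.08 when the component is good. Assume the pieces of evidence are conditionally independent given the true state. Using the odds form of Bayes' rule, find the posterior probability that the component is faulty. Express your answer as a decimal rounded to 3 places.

Prior odds = 0.258/(1−0.258) = 0.34771. In log-odds, ln(0.34771) = -1.0564.
Add log likelihood ratios: ln(1.6071) + ln(7.6250) = 2.5059.
Posterior log-odds = 1.4495, so posterior odds = exp(1.4495) = 4.2610. Converting, P(H|E) = 4.2610/5.2610 = 0.810.

Posterior probability ≈ 0.810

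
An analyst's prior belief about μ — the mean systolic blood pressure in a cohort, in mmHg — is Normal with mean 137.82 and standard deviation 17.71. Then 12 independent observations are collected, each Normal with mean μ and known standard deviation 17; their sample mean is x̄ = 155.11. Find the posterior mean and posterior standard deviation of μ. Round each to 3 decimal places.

With known σ, the Normal prior is conjugate. Weight on the data is w = (n/σ²)/(n/σ² + 1/τ₀²) = 0.0415225/(0.0415225+0.00318833) = 0.92869.
Posterior mean = w·x̄ + (1−w)·μ₀ = 0.92869·155.11 + 0.071310·137.82 = 153.877. Posterior variance = 1/(0.0415225+0.00318833) = 22.3660, so SD = 4.729.

Posterior mean ≈ 153.877; posterior SD ≈ 4.729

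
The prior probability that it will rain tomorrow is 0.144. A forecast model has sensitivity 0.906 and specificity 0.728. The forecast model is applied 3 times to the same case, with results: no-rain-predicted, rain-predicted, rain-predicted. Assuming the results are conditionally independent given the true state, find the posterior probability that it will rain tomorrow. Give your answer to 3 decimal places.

Posterior P(H) ≈ 0.194

Let H be the event that it will rain tomorrow; start with P(H) = 0.144. P('rain-predicted'|H) = 0.906, P('rain-predicted'|¬H) = 0.272.
Update on result 1 ('no-rain-predicted'): P(H) ← 0.094·0.1440 / (0.094·0.1440 + 0.728·0.8560) = 0.013536/0.63670 = 0.0213.
Update on result 2 ('rain-predicted'): P(H) ← 0.906·0.0213 / (0.906·0.0213 + 0.272·0.9787) = 0.019261/0.28548 = 0.0675.
Update on result 3 ('rain-predicted'): P(H) ← 0.906·0.0675 / (0.906·0.0675 + 0.272·0.9325) = 0.061127/0.31478 = 0.1942.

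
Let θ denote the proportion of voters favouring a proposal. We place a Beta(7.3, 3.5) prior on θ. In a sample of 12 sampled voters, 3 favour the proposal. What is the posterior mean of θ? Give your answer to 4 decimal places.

Observing 3 successes and 9 failures updates Beta(7.3, 3.5) by adding the success and failure counts to the two shape parameters: α = 7.3+3 = 10.3, β = 3.5+9 = 12.5.
E[θ | data] = 10.3/(10.3+12.5) = 0.4518.

Posterior mean ≈ 0.4518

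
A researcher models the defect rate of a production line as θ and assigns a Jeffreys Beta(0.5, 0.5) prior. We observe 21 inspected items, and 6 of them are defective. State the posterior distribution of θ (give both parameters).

Posterior: Beta(6.5, 15.5)

Observing 6 successes and 15 failures updates Beta(0.5, 0.5) by adding the success and failure counts to the two shape parameters: α = 0.5+6 = 6.5, β = 0.5+15 = 15.5.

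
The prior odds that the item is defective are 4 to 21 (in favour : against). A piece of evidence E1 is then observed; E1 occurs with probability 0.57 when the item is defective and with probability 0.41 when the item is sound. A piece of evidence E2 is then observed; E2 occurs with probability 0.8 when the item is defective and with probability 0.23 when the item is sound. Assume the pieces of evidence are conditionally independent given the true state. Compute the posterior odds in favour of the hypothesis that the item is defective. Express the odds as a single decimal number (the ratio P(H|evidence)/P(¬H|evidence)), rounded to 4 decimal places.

Posterior odds ≈ 0.9211

Prior odds = 4/21 = 0.19048. In log-odds, ln(0.19048) = -1.6582.
Add log likelihood ratios: ln(1.3902) + ln(3.4783) = 1.5760.
Posterior log-odds = -0.082216, so posterior odds = exp(-0.082216) = 0.92107.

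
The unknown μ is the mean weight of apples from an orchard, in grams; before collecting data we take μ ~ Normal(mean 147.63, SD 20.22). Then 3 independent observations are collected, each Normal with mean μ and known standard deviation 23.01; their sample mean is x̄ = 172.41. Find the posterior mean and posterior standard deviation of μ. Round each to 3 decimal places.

Posterior mean ≈ 164.938; posterior SD ≈ 11.103

Prior precision 1/τ₀² = 1/20.22² = 0.00244589; data precision n/σ² = 3/23.01² = 0.00566615.
Posterior precision = 0.00244589 + 0.00566615 = 0.00811204, giving posterior SD = 1/√0.00811204 = 11.103.
Posterior mean = (0.00244589·147.63 + 0.00566615·172.41) / 0.00811204 = 164.938.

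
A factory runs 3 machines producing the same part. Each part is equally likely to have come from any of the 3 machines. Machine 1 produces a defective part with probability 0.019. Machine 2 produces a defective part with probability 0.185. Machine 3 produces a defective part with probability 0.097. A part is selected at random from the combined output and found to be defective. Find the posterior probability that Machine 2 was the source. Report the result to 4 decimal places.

P(defective|M1) = 0.019; P(defective|M2) = 0.185; P(defective|M3) = 0.097.
Prior × likelihood for each source: 0.333333·0.019=0.006333, 0.333333·0.185=0.06167, 0.333333·0.097=0.03233. Summing gives P(defective) = 0.10033.
P(Machine 2 | defective) = 0.06167 / 0.10033 = 0.6146.

Posterior probability ≈ 0.6146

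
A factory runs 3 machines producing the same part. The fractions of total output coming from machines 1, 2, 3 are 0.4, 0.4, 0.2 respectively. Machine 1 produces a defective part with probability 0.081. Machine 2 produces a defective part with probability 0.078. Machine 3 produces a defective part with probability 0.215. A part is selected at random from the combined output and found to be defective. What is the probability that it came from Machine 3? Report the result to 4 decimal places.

Posterior probability ≈ 0.4034

Tabulate prior·likelihood by source: [1] prior 0.4, lik 0.081, product 0.03240; [2] prior 0.4, lik 0.078, product 0.03120; [3] prior 0.2, lik 0.215, product 0.04300.
Normalizing constant = 0.10660; the posterior for Machine 3 is its product over the sum, 0.04300/0.10660 = 0.4034.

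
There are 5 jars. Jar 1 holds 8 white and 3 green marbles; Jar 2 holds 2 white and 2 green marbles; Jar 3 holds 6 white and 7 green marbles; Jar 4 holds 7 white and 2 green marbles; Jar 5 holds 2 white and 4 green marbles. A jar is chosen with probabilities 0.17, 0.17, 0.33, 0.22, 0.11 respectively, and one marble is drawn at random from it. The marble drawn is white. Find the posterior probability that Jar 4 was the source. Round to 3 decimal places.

Posterior probability ≈ 0.301

P(white|Jar 1) = 0.7273; P(white|Jar 2) = 0.5; P(white|Jar 3) = 0.4615; P(white|Jar 4) = 0.7778; P(white|Jar 5) = 0.3333.
Prior × likelihood for each source: 0.17·0.7273=0.1236, 0.17·0.5=0.08500, 0.33·0.4615=0.1523, 0.22·0.7778=0.1711, 0.11·0.3333=0.03667. Summing gives P(white) = 0.56872.
P(Jar 4 | white) = 0.1711 / 0.56872 = 0.301.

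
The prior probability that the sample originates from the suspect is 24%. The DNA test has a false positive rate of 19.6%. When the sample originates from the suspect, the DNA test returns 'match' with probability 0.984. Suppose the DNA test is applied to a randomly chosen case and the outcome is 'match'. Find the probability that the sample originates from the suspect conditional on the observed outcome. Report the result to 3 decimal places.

Let H be the event that the sample originates from the suspect. P(H) = 0.24, so P(¬H) = 0.76. With E the 'match' result, P(E|H) = 0.984 and P(E|¬H) = 0.196.
P(E) = 0.984·0.24 + 0.196·0.76 = 0.23616 + 0.14896 = 0.38512.
By Bayes' theorem, P(H|E) = 0.23616 / 0.38512 = 0.613.

P(H | E) ≈ 0.613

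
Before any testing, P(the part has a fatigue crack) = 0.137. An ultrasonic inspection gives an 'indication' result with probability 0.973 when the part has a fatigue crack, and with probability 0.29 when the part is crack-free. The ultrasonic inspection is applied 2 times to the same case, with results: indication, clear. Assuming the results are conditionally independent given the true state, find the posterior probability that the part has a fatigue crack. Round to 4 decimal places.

Posterior P(H) ≈ 0.0199

Let H be the event that the part has a fatigue crack; start with P(H) = 0.137. P('indication'|H) = 0.973, P('indication'|¬H) = 0.29.
Update on result 1 ('indication'): P(H) ← 0.973·0.1370 / (0.973·0.1370 + 0.29·0.8630) = 0.13330/0.38357 = 0.3475.
Update on result 2 ('clear'): P(H) ← 0.027·0.3475 / (0.027·0.3475 + 0.71·0.6525) = 0.0093832/0.47264 = 0.0199.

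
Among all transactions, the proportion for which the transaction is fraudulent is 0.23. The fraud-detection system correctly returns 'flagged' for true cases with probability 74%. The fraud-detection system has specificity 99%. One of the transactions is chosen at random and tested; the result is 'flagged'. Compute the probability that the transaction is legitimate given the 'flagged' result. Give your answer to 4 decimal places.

P(¬H | E) ≈ 0.0433

Let H be the event that the transaction is fraudulent. P(H) = 0.23, so P(¬H) = 0.77. With E the 'flagged' result, P(E|H) = 0.74 and P(E|¬H) = 0.01.
P(E) = 0.74·0.23 + 0.01·0.77 = 0.17020 + 0.0077000 = 0.17790.
By Bayes' theorem, P(H|E) = 0.17020 / 0.17790 = 0.9567. Hence P(¬H|E) = 1 − 0.9567 = 0.0433.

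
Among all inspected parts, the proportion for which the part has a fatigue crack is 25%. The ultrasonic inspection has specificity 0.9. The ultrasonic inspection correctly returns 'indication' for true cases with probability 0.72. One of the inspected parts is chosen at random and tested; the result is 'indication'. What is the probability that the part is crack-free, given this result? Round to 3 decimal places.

Write H for 'the part has a fatigue crack'. Prior odds H:¬H = 0.25/0.75 = 0.33333. For the 'indication' outcome, the likelihood ratio is 0.72/0.1 = 7.2000.
Posterior odds = 0.33333 × 7.2000 = 2.4000, so P(H|E) = 2.4000/(1+2.4000) = 0.706. Then P(¬H|E) = 1 − 0.706 = 0.294.

P(¬H | E) ≈ 0.294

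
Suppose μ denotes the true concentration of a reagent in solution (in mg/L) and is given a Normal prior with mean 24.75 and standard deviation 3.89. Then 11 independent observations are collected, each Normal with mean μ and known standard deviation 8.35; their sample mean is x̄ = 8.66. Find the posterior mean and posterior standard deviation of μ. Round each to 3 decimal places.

Posterior mean ≈ 13.410; posterior SD ≈ 2.114

With known σ, the Normal prior is conjugate. Weight on the data is w = (n/σ²)/(n/σ² + 1/τ₀²) = 0.157768/(0.157768+0.0660847) = 0.70479.
Posterior mean = w·x̄ + (1−w)·μ₀ = 0.70479·8.66 + 0.29521·24.75 = 13.410. Posterior variance = 1/(0.157768+0.0660847) = 4.46722, so SD = 2.114.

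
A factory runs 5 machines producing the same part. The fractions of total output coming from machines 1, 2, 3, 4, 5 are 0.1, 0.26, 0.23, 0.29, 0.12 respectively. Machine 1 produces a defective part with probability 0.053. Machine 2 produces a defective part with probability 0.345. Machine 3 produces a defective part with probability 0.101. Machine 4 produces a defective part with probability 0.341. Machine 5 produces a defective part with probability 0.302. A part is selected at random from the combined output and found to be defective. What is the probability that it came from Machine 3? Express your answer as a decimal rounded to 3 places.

Posterior probability ≈ 0.092

P(defective|M1) = 0.053; P(defective|M2) = 0.345; P(defective|M3) = 0.101; P(defective|M4) = 0.341; P(defective|M5) = 0.302.
Prior × likelihood for each source: 0.1·0.053=0.005300, 0.26·0.345=0.08970, 0.23·0.101=0.02323, 0.29·0.341=0.09889, 0.12·0.302=0.03624. Summing gives P(defective) = 0.25336.
P(Machine 3 | defective) = 0.02323 / 0.25336 = 0.092.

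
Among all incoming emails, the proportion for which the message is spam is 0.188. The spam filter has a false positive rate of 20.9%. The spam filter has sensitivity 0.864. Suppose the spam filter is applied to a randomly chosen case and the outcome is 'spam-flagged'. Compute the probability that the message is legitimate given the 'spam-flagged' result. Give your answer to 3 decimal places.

P(¬H | E) ≈ 0.511

Write H for 'the message is spam'. Prior odds H:¬H = 0.188/0.812 = 0.23153. For the 'spam-flagged' outcome, the likelihood ratio is 0.864/0.209 = 4.1340.
Posterior odds = 0.23153 × 4.1340 = 0.95713, so P(H|E) = 0.95713/(1+0.95713) = 0.489. Then P(¬H|E) = 1 − 0.489 = 0.511.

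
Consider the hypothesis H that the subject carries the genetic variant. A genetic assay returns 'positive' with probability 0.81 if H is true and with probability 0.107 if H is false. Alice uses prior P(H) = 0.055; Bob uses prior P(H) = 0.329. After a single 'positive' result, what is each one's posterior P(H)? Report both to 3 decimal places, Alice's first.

P('+'|H) = 0.81, P('+'|¬H) = 0.107.
Alice: numerator 0.81·0.055 = 0.044550; evidence = 0.044550+0.107·0.945 = 0.14566; posterior = 0.306.
Bob: numerator 0.81·0.329 = 0.26649; evidence = 0.26649+0.107·0.671 = 0.33829; posterior = 0.788.

Alice: 0.306; Bob: 0.788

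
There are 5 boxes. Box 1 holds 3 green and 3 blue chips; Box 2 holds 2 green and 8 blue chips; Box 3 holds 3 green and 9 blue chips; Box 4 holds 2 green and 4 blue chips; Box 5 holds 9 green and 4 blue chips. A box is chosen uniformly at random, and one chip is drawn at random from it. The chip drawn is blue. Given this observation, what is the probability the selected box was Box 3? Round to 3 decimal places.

Posterior probability ≈ 0.248

Tabulate prior·likelihood by source: [1] prior 0.2, lik 0.5, product 0.1000; [2] prior 0.2, lik 0.8, product 0.1600; [3] prior 0.2, lik 0.75, product 0.1500; [4] prior 0.2, lik 0.6667, product 0.1333; [5] prior 0.2, lik 0.3077, product 0.06154.
Normalizing constant = 0.60487; the posterior for Box 3 is its product over the sum, 0.1500/0.60487 = 0.248.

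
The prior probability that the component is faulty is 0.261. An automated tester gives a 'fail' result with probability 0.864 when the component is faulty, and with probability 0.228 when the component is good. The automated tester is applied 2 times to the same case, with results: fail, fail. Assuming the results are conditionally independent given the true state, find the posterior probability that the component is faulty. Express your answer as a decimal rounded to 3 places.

Let H be the event that the component is faulty; start with P(H) = 0.261. P('fail'|H) = 0.864, P('fail'|¬H) = 0.228.
Update on result 1 ('fail'): P(H) ← 0.864·0.2610 / (0.864·0.2610 + 0.228·0.7390) = 0.22550/0.39400 = 0.5724.
Update on result 2 ('fail'): P(H) ← 0.864·0.5724 / (0.864·0.5724 + 0.228·0.4276) = 0.49451/0.59202 = 0.8353.

Posterior P(H) ≈ 0.835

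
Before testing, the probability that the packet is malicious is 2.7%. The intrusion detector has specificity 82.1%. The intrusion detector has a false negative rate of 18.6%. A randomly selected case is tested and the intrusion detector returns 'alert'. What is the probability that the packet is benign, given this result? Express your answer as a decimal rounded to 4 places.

P(¬H | E) ≈ 0.8880

Let H be the event that the packet is malicious. P(H) = 0.027, so P(¬H) = 0.973. With E the 'alert' result, P(E|H) = 0.814 and P(E|¬H) = 0.179.
P(E) = 0.814·0.027 + 0.179·0.973 = 0.021978 + 0.17417 = 0.19614.
By Bayes' theorem, P(H|E) = 0.021978 / 0.19614 = 0.1120. Hence P(¬H|E) = 1 − 0.1120 = 0.8880.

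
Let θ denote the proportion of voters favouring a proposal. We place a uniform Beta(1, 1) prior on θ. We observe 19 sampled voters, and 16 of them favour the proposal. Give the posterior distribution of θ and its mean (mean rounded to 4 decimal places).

The binomial likelihood is conjugate to the Beta prior: with 16 successes and 3 failures, the posterior is Beta(1+16, 1+3) = Beta(17, 4).
Posterior mean = α/(α+β) = 17/21 = 0.8095.

Posterior: Beta(17, 4); mean ≈ 0.8095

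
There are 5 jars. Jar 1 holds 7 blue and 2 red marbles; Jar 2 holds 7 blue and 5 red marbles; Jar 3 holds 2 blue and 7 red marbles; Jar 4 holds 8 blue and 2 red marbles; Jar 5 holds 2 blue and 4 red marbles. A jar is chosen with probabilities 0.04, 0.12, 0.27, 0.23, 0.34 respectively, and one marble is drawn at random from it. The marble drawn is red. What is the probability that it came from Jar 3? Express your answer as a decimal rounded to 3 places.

P(red|Jar 1) = 0.2222; P(red|Jar 2) = 0.4167; P(red|Jar 3) = 0.7778; P(red|Jar 4) = 0.2; P(red|Jar 5) = 0.6667.
Prior × likelihood for each source: 0.04·0.2222=0.008889, 0.12·0.4167=0.05000, 0.27·0.7778=0.2100, 0.23·0.2=0.04600, 0.34·0.6667=0.2267. Summing gives P(red) = 0.54156.
P(Jar 3 | red) = 0.2100 / 0.54156 = 0.388.

Posterior probability ≈ 0.388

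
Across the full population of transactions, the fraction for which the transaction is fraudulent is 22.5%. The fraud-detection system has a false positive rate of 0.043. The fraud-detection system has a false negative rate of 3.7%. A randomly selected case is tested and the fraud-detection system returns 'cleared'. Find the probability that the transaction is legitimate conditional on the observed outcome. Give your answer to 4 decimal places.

Let H be the event that the transaction is fraudulent. P(H) = 0.225, so P(¬H) = 0.775. With E the 'cleared' result, P(E|H) = 0.037 and P(E|¬H) = 0.957.
P(E) = 0.037·0.225 + 0.957·0.775 = 0.0083250 + 0.74167 = 0.75000.
By Bayes' theorem, P(H|E) = 0.0083250 / 0.75000 = 0.0111. Hence P(¬H|E) = 1 − 0.0111 = 0.9889.

P(¬H | E) ≈ 0.9889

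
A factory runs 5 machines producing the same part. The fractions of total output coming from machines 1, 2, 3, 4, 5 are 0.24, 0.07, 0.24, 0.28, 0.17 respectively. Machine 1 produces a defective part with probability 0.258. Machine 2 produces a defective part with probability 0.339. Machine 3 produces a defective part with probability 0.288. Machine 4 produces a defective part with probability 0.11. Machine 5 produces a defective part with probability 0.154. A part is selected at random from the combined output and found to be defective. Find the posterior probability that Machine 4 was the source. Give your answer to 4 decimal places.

Tabulate prior·likelihood by source: [1] prior 0.24, lik 0.258, product 0.06192; [2] prior 0.07, lik 0.339, product 0.02373; [3] prior 0.24, lik 0.288, product 0.06912; [4] prior 0.28, lik 0.11, product 0.03080; [5] prior 0.17, lik 0.154, product 0.02618.
Normalizing constant = 0.21175; the posterior for Machine 4 is its product over the sum, 0.03080/0.21175 = 0.1455.

Posterior probability ≈ 0.1455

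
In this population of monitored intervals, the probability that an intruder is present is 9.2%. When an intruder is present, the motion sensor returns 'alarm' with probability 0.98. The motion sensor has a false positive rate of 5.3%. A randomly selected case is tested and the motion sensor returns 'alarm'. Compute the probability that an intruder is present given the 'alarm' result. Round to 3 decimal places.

P(H | E) ≈ 0.652

Write H for 'an intruder is present'. Prior odds H:¬H = 0.092/0.908 = 0.10132. For the 'alarm' outcome, the likelihood ratio is 0.98/0.053 = 18.491.
Posterior odds = 0.10132 × 18.491 = 1.8735, so P(H|E) = 1.8735/(1+1.8735) = 0.652.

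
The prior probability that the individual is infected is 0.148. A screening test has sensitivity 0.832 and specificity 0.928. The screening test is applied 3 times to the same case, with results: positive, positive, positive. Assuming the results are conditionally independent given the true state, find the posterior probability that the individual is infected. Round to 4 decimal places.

Posterior P(H) ≈ 0.9963

With H the event that the individual is infected, the joint likelihood of the observed sequence is P(data|H) = 0.832·0.832·0.832 = 0.57593 and P(data|¬H) = 0.072·0.072·0.072 = 0.00037325.
Bayes: P(H|data) = 0.148·0.57593 / (0.148·0.57593 + 0.852·0.00037325) = 0.085238/0.085556 = 0.9963.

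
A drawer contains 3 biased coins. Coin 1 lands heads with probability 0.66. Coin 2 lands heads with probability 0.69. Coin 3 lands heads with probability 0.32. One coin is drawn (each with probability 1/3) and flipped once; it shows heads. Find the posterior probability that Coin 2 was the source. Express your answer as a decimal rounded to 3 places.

Posterior probability ≈ 0.413

Tabulate prior·likelihood by source: [1] prior 0.333333, lik 0.66, product 0.2200; [2] prior 0.333333, lik 0.69, product 0.2300; [3] prior 0.333333, lik 0.32, product 0.1067.
Normalizing constant = 0.55667; the posterior for Coin 2 is its product over the sum, 0.2300/0.55667 = 0.413.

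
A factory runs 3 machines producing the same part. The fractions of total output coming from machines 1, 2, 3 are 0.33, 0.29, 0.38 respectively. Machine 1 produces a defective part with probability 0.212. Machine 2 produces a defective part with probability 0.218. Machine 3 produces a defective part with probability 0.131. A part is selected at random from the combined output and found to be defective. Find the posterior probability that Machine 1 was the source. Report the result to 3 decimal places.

Posterior probability ≈ 0.382

Tabulate prior·likelihood by source: [1] prior 0.33, lik 0.212, product 0.06996; [2] prior 0.29, lik 0.218, product 0.06322; [3] prior 0.38, lik 0.131, product 0.04978.
Normalizing constant = 0.18296; the posterior for Machine 1 is its product over the sum, 0.06996/0.18296 = 0.382.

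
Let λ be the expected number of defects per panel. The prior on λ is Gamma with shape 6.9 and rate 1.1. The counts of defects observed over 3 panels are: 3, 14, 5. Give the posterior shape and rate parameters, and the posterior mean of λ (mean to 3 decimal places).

Total count ∑xᵢ = 22 over n = 3 panels.
Gamma is conjugate to the Poisson likelihood: posterior is Gamma(shape = 6.9+22 = 28.9, rate = 1.1+3 = 4.1).
Posterior mean = shape/rate = 28.9/4.1 = 7.049.

Posterior: Gamma(shape=28.9, rate=4.1); mean ≈ 7.049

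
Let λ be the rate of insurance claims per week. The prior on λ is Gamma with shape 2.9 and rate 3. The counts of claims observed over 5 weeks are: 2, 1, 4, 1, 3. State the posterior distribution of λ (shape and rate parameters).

Posterior: Gamma(shape=13.9, rate=8)

Total count ∑xᵢ = 11 over n = 5 weeks.
Gamma is conjugate to the Poisson likelihood: posterior is Gamma(shape = 2.9+11 = 13.9, rate = 3+5 = 8).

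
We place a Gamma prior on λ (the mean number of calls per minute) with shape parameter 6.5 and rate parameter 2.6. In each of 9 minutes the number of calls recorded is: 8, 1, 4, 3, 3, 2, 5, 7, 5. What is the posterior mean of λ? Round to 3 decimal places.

Posterior mean ≈ 3.836

The Poisson likelihood adds the total count to the shape and the number of exposure periods to the rate. Here ∑xᵢ = 38 and n = 9, so shape 6.5→44.5 and rate 2.6→11.6.
Posterior mean = shape/rate = 44.5/11.6 = 3.836.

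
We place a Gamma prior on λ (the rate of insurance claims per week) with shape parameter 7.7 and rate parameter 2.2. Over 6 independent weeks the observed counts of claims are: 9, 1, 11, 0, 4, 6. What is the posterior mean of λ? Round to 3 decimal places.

The Poisson likelihood adds the total count to the shape and the number of exposure periods to the rate. Here ∑xᵢ = 31 and n = 6, so shape 7.7→38.7 and rate 2.2→8.2.
Posterior mean = shape/rate = 38.7/8.2 = 4.720.

Posterior mean ≈ 4.720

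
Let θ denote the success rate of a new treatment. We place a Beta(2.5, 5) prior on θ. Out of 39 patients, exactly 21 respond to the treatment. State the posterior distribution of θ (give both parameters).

Posterior: Beta(23.5, 23)

The binomial likelihood is conjugate to the Beta prior: with 21 successes and 18 failures, the posterior is Beta(2.5+21, 5+18) = Beta(23.5, 23).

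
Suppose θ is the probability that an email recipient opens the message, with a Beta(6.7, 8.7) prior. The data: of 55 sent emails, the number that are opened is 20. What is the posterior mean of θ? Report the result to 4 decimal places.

Observing 20 successes and 35 failures updates Beta(6.7, 8.7) by adding the success and failure counts to the two shape parameters: α = 6.7+20 = 26.7, β = 8.7+35 = 43.7.
E[θ | data] = 26.7/(26.7+43.7) = 0.3793.

Posterior mean ≈ 0.3793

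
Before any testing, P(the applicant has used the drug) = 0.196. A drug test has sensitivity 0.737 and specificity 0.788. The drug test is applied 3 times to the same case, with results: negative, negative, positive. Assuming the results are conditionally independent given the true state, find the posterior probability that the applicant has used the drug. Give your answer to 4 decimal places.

Posterior P(H) ≈ 0.0863

Let H be the event that the applicant has used the drug; start with P(H) = 0.196. P('positive'|H) = 0.737, P('positive'|¬H) = 0.212.
Update on result 1 ('negative'): P(H) ← 0.263·0.1960 / (0.263·0.1960 + 0.788·0.8040) = 0.051548/0.68510 = 0.0752.
Update on result 2 ('negative'): P(H) ← 0.263·0.0752 / (0.263·0.0752 + 0.788·0.9248) = 0.019789/0.74850 = 0.0264.
Update on result 3 ('positive'): P(H) ← 0.737·0.0264 / (0.737·0.0264 + 0.212·0.9736) = 0.019485/0.22588 = 0.0863.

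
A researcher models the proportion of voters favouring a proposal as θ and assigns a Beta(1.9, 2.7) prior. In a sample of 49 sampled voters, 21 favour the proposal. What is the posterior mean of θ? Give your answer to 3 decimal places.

Posterior mean ≈ 0.427

Observing 21 successes and 28 failures updates Beta(1.9, 2.7) by adding the success and failure counts to the two shape parameters: α = 1.9+21 = 22.9, β = 2.7+28 = 30.7.
Posterior mean = α/(α+β) = 22.9/53.6 = 0.427.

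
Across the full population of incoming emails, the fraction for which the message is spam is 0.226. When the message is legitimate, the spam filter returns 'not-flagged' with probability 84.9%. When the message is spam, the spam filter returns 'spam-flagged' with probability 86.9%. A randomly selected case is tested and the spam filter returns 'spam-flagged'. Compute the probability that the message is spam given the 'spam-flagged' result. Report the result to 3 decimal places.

Let H be the event that the message is spam. P(H) = 0.226, so P(¬H) = 0.774. With E the 'spam-flagged' result, P(E|H) = 0.869 and P(E|¬H) = 0.151.
P(E) = 0.869·0.226 + 0.151·0.774 = 0.19639 + 0.11687 = 0.31327.
By Bayes' theorem, P(H|E) = 0.19639 / 0.31327 = 0.627.

P(H | E) ≈ 0.627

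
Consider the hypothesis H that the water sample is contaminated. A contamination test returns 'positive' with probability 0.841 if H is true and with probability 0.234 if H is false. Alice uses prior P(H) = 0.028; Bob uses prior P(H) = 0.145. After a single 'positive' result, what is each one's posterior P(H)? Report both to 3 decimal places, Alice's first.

The likelihood ratio for a 'positive' result is 0.841/0.234 = 3.5940.
Alice: prior odds 0.028/0.972 = 0.028807; posterior odds 0.10353; posterior probability 0.094.
Bob: prior odds 0.145/0.855 = 0.16959; posterior odds 0.60951; posterior probability 0.379.

Alice: 0.094; Bob: 0.379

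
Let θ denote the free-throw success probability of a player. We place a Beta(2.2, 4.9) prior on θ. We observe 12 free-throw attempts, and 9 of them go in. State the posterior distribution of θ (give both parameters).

Posterior: Beta(11.2, 7.9)

The binomial likelihood is conjugate to the Beta prior: with 9 successes and 3 failures, the posterior is Beta(2.2+9, 4.9+3) = Beta(11.2, 7.9).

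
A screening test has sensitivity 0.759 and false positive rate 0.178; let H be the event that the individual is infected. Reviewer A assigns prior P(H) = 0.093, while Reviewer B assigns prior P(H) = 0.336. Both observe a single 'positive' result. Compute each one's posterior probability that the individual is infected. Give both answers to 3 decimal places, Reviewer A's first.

Reviewer A: 0.304; Reviewer B: 0.683

P('+'|H) = 0.759, P('+'|¬H) = 0.178.
Reviewer A: numerator 0.759·0.093 = 0.070587; evidence = 0.070587+0.178·0.907 = 0.23203; posterior = 0.304.
Reviewer B: numerator 0.759·0.336 = 0.25502; evidence = 0.25502+0.178·0.664 = 0.37322; posterior = 0.683.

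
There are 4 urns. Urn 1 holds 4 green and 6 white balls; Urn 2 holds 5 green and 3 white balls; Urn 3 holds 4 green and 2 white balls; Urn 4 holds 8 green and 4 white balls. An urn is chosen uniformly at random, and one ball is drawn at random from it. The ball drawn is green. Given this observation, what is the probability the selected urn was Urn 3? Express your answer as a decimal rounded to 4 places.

Posterior probability ≈ 0.2827

P(green|Urn 1) = 0.4; P(green|Urn 2) = 0.625; P(green|Urn 3) = 0.6667; P(green|Urn 4) = 0.6667.
Prior × likelihood for each source: 0.25·0.4=0.1000, 0.25·0.625=0.1562, 0.25·0.6667=0.1667, 0.25·0.6667=0.1667. Summing gives P(green) = 0.58958.
P(Urn 3 | green) = 0.1667 / 0.58958 = 0.2827.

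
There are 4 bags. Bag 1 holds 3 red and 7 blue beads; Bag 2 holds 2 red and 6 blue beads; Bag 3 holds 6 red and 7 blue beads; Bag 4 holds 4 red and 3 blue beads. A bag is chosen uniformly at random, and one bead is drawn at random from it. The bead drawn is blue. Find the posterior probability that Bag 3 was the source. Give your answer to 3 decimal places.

P(blue|Bag 1) = 0.7; P(blue|Bag 2) = 0.75; P(blue|Bag 3) = 0.5385; P(blue|Bag 4) = 0.4286.
Prior × likelihood for each source: 0.25·0.7=0.1750, 0.25·0.75=0.1875, 0.25·0.5385=0.1346, 0.25·0.4286=0.1071. Summing gives P(blue) = 0.60426.
P(Bag 3 | blue) = 0.1346 / 0.60426 = 0.223.

Posterior probability ≈ 0.223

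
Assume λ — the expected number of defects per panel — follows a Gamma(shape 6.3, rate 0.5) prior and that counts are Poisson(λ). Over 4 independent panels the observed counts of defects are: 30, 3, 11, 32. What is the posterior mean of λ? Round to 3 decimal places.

Total count ∑xᵢ = 76 over n = 4 panels.
Gamma is conjugate to the Poisson likelihood: posterior is Gamma(shape = 6.3+76 = 82.3, rate = 0.5+4 = 4.5).
E[λ | data] = 82.3/4.5 = 18.289.

Posterior mean ≈ 18.289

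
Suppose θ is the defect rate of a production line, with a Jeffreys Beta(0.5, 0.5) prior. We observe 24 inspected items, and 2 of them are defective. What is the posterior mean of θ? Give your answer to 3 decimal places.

Posterior mean ≈ 0.100

Observing 2 successes and 22 failures updates Beta(0.5, 0.5) by adding the success and failure counts to the two shape parameters: α = 0.5+2 = 2.5, β = 0.5+22 = 22.5.
Posterior mean = α/(α+β) = 2.5/25 = 0.100.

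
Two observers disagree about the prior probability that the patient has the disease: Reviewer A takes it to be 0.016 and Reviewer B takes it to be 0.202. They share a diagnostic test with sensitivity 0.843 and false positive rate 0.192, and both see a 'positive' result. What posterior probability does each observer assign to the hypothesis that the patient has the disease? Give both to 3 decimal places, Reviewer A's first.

Reviewer A: 0.067; Reviewer B: 0.526

P('+'|H) = 0.843, P('+'|¬H) = 0.192.
Reviewer A: numerator 0.843·0.016 = 0.013488; evidence = 0.013488+0.192·0.984 = 0.20242; posterior = 0.067.
Reviewer B: numerator 0.843·0.202 = 0.17029; evidence = 0.17029+0.192·0.798 = 0.32350; posterior = 0.526.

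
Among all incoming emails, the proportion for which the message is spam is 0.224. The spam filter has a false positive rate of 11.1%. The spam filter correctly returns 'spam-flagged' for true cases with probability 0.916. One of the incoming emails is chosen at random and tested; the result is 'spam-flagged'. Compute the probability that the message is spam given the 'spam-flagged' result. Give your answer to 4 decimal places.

Write H for 'the message is spam'. Prior odds H:¬H = 0.224/0.776 = 0.28866. For the 'spam-flagged' outcome, the likelihood ratio is 0.916/0.111 = 8.2523.
Posterior odds = 0.28866 × 8.2523 = 2.3821, so P(H|E) = 2.3821/(1+2.3821) = 0.7043.

P(H | E) ≈ 0.7043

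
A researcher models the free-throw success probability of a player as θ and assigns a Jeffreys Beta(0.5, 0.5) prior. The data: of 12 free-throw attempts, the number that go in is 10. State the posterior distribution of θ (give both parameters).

Posterior: Beta(10.5, 2.5)

The binomial likelihood is conjugate to the Beta prior: with 10 successes and 2 failures, the posterior is Beta(0.5+10, 0.5+2) = Beta(10.5, 2.5).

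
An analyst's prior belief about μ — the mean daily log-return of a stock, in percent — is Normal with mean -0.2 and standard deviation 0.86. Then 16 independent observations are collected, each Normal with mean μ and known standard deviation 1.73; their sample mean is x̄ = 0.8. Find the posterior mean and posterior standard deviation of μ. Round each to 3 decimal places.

Posterior mean ≈ 0.598; posterior SD ≈ 0.386

With known σ, the Normal prior is conjugate. Weight on the data is w = (n/σ²)/(n/σ² + 1/τ₀²) = 5.34599/(5.34599+1.35208) = 0.79814.
Posterior mean = w·x̄ + (1−w)·μ₀ = 0.79814·0.8 + 0.20186·-0.2 = 0.598. Posterior variance = 1/(5.34599+1.35208) = 0.149297, so SD = 0.386.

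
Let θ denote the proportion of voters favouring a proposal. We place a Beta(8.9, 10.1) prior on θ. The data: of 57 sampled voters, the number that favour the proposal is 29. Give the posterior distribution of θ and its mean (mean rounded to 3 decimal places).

The binomial likelihood is conjugate to the Beta prior: with 29 successes and 28 failures, the posterior is Beta(8.9+29, 10.1+28) = Beta(37.9, 38.1).
E[θ | data] = 37.9/(37.9+38.1) = 0.499.

Posterior: Beta(37.9, 38.1); mean ≈ 0.499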